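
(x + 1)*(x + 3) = x^2 + 4*x + 3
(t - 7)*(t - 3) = t^2 - 10*t + 21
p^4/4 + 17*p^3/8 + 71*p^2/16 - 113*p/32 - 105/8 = (p/4 + 1)*(p - 3/2)*(p + 5/2)*(p + 7/2)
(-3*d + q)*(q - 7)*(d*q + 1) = -3*d^2*q^2 + 21*d^2*q + d*q^3 - 7*d*q^2 - 3*d*q + 21*d + q^2 - 7*q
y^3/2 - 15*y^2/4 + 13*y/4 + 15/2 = (y/2 + 1/2)*(y - 6)*(y - 5/2)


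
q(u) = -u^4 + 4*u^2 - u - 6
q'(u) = -4*u^3 + 8*u - 1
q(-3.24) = -70.97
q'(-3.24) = 109.13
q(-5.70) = -925.94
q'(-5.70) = 694.17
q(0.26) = -5.99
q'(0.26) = 1.01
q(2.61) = -27.77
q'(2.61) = -51.24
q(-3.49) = -102.14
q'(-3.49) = 141.11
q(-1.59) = -0.69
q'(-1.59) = 2.36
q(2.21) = -12.53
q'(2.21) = -26.50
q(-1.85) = -2.17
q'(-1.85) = 9.53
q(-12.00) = -20154.00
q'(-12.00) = 6815.00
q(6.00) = -1164.00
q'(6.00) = -817.00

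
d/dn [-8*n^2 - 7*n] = -16*n - 7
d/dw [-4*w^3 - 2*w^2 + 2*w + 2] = -12*w^2 - 4*w + 2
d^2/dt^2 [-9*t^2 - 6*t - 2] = -18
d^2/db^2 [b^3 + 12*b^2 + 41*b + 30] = 6*b + 24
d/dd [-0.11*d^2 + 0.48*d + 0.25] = 0.48 - 0.22*d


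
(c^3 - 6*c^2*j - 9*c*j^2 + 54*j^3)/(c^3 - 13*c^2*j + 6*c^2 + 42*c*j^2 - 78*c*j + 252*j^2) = (c^2 - 9*j^2)/(c^2 - 7*c*j + 6*c - 42*j)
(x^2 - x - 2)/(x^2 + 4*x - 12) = (x + 1)/(x + 6)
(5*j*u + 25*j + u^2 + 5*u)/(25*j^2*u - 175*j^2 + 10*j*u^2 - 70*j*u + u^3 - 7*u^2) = (u + 5)/(5*j*u - 35*j + u^2 - 7*u)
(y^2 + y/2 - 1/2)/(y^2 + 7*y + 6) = (y - 1/2)/(y + 6)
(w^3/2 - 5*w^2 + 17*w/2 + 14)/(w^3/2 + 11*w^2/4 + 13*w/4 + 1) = 2*(w^2 - 11*w + 28)/(2*w^2 + 9*w + 4)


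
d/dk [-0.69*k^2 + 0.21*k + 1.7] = 0.21 - 1.38*k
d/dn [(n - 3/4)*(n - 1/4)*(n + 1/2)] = 3*n^2 - n - 5/16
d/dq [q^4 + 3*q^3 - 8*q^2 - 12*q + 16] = 4*q^3 + 9*q^2 - 16*q - 12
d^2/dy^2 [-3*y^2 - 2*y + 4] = -6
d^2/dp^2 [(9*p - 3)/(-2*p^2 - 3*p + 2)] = 6*(-(3*p - 1)*(4*p + 3)^2 + (18*p + 7)*(2*p^2 + 3*p - 2))/(2*p^2 + 3*p - 2)^3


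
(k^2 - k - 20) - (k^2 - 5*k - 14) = 4*k - 6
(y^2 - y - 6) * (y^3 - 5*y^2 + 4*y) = y^5 - 6*y^4 + 3*y^3 + 26*y^2 - 24*y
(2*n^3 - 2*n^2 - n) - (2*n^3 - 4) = -2*n^2 - n + 4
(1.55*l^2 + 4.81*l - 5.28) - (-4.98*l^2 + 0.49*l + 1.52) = 6.53*l^2 + 4.32*l - 6.8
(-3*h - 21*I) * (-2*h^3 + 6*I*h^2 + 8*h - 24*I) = 6*h^4 + 24*I*h^3 + 102*h^2 - 96*I*h - 504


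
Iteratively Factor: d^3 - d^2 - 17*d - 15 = (d + 1)*(d^2 - 2*d - 15) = (d - 5)*(d + 1)*(d + 3)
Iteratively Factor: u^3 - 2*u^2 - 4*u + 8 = (u + 2)*(u^2 - 4*u + 4) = (u - 2)*(u + 2)*(u - 2)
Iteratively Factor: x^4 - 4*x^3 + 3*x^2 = (x - 3)*(x^3 - x^2) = x*(x - 3)*(x^2 - x) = x^2*(x - 3)*(x - 1)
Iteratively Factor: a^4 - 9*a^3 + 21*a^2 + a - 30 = (a - 5)*(a^3 - 4*a^2 + a + 6) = (a - 5)*(a + 1)*(a^2 - 5*a + 6) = (a - 5)*(a - 2)*(a + 1)*(a - 3)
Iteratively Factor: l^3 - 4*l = (l)*(l^2 - 4) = l*(l - 2)*(l + 2)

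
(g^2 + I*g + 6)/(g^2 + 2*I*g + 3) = (g - 2*I)/(g - I)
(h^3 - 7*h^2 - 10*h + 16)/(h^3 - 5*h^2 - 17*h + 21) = (h^2 - 6*h - 16)/(h^2 - 4*h - 21)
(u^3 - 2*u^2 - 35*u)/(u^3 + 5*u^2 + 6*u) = (u^2 - 2*u - 35)/(u^2 + 5*u + 6)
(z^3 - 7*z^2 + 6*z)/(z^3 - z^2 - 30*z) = (z - 1)/(z + 5)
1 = 1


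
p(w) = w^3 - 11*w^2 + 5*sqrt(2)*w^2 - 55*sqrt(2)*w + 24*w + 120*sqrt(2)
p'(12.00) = 283.92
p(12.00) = 686.56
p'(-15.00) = 739.09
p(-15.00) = -3282.58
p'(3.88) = -39.11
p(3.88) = -39.70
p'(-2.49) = -15.62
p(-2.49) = 263.82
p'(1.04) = -58.71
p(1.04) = 110.65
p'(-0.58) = -48.21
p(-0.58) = 199.38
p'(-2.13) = -23.43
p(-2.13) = 256.77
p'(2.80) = -52.26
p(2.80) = 10.27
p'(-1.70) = -31.75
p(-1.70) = 244.87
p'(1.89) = -57.92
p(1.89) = 60.77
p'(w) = 3*w^2 - 22*w + 10*sqrt(2)*w - 55*sqrt(2) + 24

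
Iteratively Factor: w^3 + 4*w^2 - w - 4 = (w + 1)*(w^2 + 3*w - 4) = (w + 1)*(w + 4)*(w - 1)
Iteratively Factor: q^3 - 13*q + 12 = (q + 4)*(q^2 - 4*q + 3) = (q - 1)*(q + 4)*(q - 3)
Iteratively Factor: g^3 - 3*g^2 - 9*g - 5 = (g + 1)*(g^2 - 4*g - 5) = (g - 5)*(g + 1)*(g + 1)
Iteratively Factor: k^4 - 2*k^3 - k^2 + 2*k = (k + 1)*(k^3 - 3*k^2 + 2*k) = k*(k + 1)*(k^2 - 3*k + 2) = k*(k - 1)*(k + 1)*(k - 2)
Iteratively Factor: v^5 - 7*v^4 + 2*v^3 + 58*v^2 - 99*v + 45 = (v - 1)*(v^4 - 6*v^3 - 4*v^2 + 54*v - 45) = (v - 1)^2*(v^3 - 5*v^2 - 9*v + 45) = (v - 3)*(v - 1)^2*(v^2 - 2*v - 15) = (v - 3)*(v - 1)^2*(v + 3)*(v - 5)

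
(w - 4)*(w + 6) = w^2 + 2*w - 24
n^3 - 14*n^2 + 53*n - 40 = (n - 8)*(n - 5)*(n - 1)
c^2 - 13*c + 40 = (c - 8)*(c - 5)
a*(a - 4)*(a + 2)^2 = a^4 - 12*a^2 - 16*a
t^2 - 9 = (t - 3)*(t + 3)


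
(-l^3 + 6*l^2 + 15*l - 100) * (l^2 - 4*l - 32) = -l^5 + 10*l^4 + 23*l^3 - 352*l^2 - 80*l + 3200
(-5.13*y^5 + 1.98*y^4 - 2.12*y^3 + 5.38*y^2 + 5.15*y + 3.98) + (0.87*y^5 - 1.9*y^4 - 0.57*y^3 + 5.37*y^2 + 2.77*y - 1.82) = -4.26*y^5 + 0.0800000000000001*y^4 - 2.69*y^3 + 10.75*y^2 + 7.92*y + 2.16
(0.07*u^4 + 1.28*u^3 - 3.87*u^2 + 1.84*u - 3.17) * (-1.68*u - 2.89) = -0.1176*u^5 - 2.3527*u^4 + 2.8024*u^3 + 8.0931*u^2 + 0.00799999999999912*u + 9.1613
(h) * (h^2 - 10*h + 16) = h^3 - 10*h^2 + 16*h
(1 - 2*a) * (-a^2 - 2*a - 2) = 2*a^3 + 3*a^2 + 2*a - 2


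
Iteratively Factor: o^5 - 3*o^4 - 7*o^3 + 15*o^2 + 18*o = (o + 1)*(o^4 - 4*o^3 - 3*o^2 + 18*o) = (o + 1)*(o + 2)*(o^3 - 6*o^2 + 9*o) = (o - 3)*(o + 1)*(o + 2)*(o^2 - 3*o) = (o - 3)^2*(o + 1)*(o + 2)*(o)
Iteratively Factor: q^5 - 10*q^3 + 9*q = (q + 3)*(q^4 - 3*q^3 - q^2 + 3*q) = (q + 1)*(q + 3)*(q^3 - 4*q^2 + 3*q) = q*(q + 1)*(q + 3)*(q^2 - 4*q + 3) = q*(q - 3)*(q + 1)*(q + 3)*(q - 1)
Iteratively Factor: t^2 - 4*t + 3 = (t - 3)*(t - 1)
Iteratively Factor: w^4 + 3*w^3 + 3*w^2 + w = (w + 1)*(w^3 + 2*w^2 + w) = (w + 1)^2*(w^2 + w) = (w + 1)^3*(w)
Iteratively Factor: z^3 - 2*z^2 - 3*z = (z + 1)*(z^2 - 3*z) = z*(z + 1)*(z - 3)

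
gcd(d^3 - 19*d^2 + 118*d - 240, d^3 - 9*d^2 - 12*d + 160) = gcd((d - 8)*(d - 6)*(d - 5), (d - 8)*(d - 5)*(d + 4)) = d^2 - 13*d + 40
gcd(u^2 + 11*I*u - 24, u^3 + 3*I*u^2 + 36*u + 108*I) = u + 3*I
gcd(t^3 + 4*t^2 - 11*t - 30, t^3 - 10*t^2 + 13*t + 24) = t - 3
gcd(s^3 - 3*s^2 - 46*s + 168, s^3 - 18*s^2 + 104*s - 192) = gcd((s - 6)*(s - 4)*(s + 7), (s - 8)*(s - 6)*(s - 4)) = s^2 - 10*s + 24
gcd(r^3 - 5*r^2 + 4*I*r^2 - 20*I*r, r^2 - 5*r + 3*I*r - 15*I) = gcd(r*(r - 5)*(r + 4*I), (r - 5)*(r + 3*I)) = r - 5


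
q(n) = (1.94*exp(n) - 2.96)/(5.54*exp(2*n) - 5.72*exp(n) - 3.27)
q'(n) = (1.94*exp(n) - 2.96)*(-11.08*exp(2*n) + 5.72*exp(n))/(5.54*exp(2*n) - 5.72*exp(n) - 3.27)^2 + 1.94*exp(n)/(5.54*exp(2*n) - 5.72*exp(n) - 3.27) = (-10.7476*exp(2*n) + 32.7968*exp(n) - 23.275)*exp(n)/(30.6916*exp(4*n) - 63.3776*exp(3*n) - 3.5132*exp(2*n) + 37.4088*exp(n) + 10.6929)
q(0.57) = 0.12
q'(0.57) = 0.13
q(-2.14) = 0.71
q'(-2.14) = -0.15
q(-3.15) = 0.82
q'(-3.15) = -0.08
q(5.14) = 0.00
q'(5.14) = -0.00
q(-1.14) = 0.52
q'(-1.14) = -0.22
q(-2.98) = 0.81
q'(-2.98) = -0.09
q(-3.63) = 0.85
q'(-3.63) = -0.05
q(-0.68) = 0.42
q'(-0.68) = -0.21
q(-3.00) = 0.81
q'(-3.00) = -0.09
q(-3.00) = 0.81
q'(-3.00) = -0.09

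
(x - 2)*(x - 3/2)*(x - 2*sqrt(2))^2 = x^4 - 4*sqrt(2)*x^3 - 7*x^3/2 + 11*x^2 + 14*sqrt(2)*x^2 - 28*x - 12*sqrt(2)*x + 24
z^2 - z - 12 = (z - 4)*(z + 3)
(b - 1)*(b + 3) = b^2 + 2*b - 3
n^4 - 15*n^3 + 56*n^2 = n^2*(n - 8)*(n - 7)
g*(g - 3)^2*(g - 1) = g^4 - 7*g^3 + 15*g^2 - 9*g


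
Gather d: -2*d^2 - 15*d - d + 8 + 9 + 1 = -2*d^2 - 16*d + 18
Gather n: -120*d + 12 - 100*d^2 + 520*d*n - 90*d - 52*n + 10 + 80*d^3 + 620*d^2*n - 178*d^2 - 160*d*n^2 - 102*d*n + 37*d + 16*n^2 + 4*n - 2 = 80*d^3 - 278*d^2 - 173*d + n^2*(16 - 160*d) + n*(620*d^2 + 418*d - 48) + 20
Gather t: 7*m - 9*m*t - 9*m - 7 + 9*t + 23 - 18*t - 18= -2*m + t*(-9*m - 9) - 2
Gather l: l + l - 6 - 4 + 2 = 2*l - 8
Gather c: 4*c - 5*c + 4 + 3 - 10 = -c - 3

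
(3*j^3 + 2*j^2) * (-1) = -3*j^3 - 2*j^2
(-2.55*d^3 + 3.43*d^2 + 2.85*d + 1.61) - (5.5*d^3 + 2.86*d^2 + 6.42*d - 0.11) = -8.05*d^3 + 0.57*d^2 - 3.57*d + 1.72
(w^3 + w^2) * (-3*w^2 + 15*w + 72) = -3*w^5 + 12*w^4 + 87*w^3 + 72*w^2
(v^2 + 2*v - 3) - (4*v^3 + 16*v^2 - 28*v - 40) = -4*v^3 - 15*v^2 + 30*v + 37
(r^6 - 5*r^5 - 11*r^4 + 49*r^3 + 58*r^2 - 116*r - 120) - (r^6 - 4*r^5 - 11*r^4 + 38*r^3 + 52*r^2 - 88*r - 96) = -r^5 + 11*r^3 + 6*r^2 - 28*r - 24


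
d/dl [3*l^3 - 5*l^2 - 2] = l*(9*l - 10)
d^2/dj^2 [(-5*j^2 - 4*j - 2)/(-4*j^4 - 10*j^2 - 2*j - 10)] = (60*j^8 + 96*j^7 + 30*j^6 + 60*j^5 - 444*j^4 - 317*j^3 - 345*j^2 - 270*j + 57)/(8*j^12 + 60*j^10 + 12*j^9 + 210*j^8 + 60*j^7 + 431*j^6 + 135*j^5 + 540*j^4 + 151*j^3 + 390*j^2 + 75*j + 125)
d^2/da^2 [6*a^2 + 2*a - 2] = 12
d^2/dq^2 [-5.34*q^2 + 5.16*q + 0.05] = -10.6800000000000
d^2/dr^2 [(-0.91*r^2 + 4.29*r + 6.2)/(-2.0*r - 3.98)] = 47.526328/(8.0*r^3 + 47.76*r^2 + 95.0424*r + 63.044792)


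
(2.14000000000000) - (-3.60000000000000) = 5.74000000000000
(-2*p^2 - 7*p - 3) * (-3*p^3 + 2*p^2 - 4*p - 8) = 6*p^5 + 17*p^4 + 3*p^3 + 38*p^2 + 68*p + 24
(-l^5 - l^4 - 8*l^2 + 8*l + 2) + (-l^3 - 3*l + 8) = -l^5 - l^4 - l^3 - 8*l^2 + 5*l + 10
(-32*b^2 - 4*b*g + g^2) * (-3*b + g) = 96*b^3 - 20*b^2*g - 7*b*g^2 + g^3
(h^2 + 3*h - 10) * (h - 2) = h^3 + h^2 - 16*h + 20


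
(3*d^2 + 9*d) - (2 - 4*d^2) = 7*d^2 + 9*d - 2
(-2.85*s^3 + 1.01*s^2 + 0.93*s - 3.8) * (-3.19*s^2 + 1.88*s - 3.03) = 9.0915*s^5 - 8.5799*s^4 + 7.5676*s^3 + 10.8101*s^2 - 9.9619*s + 11.514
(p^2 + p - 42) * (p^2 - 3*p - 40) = p^4 - 2*p^3 - 85*p^2 + 86*p + 1680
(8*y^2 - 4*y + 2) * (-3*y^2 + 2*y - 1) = -24*y^4 + 28*y^3 - 22*y^2 + 8*y - 2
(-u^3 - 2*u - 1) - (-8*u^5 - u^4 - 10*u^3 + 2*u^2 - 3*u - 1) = 8*u^5 + u^4 + 9*u^3 - 2*u^2 + u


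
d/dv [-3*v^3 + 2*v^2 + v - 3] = -9*v^2 + 4*v + 1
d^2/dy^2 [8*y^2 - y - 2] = 16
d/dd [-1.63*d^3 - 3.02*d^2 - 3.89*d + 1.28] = -4.89*d^2 - 6.04*d - 3.89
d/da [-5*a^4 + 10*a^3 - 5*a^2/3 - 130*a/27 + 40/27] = -20*a^3 + 30*a^2 - 10*a/3 - 130/27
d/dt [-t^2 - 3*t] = -2*t - 3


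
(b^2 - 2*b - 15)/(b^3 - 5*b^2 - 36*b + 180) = (b + 3)/(b^2 - 36)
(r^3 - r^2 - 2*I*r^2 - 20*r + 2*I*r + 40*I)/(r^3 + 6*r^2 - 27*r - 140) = (r - 2*I)/(r + 7)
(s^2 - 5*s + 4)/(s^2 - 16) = (s - 1)/(s + 4)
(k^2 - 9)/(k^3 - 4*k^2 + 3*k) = (k + 3)/(k*(k - 1))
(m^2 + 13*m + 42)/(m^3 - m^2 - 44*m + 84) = (m + 6)/(m^2 - 8*m + 12)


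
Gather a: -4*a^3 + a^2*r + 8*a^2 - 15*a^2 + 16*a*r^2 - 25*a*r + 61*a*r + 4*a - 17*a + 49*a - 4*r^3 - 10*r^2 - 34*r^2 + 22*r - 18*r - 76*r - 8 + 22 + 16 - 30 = -4*a^3 + a^2*(r - 7) + a*(16*r^2 + 36*r + 36) - 4*r^3 - 44*r^2 - 72*r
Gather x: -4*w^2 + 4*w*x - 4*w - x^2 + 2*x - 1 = -4*w^2 - 4*w - x^2 + x*(4*w + 2) - 1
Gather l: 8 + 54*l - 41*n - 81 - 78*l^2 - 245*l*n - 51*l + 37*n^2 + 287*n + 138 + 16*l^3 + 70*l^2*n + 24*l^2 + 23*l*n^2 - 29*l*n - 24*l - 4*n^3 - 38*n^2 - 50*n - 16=16*l^3 + l^2*(70*n - 54) + l*(23*n^2 - 274*n - 21) - 4*n^3 - n^2 + 196*n + 49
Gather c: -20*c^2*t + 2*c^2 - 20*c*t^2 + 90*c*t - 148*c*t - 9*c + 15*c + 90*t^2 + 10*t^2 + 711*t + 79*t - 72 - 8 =c^2*(2 - 20*t) + c*(-20*t^2 - 58*t + 6) + 100*t^2 + 790*t - 80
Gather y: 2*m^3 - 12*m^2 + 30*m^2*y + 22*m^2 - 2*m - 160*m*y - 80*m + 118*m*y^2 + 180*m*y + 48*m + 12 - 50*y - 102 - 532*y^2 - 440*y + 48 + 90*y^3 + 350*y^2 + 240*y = 2*m^3 + 10*m^2 - 34*m + 90*y^3 + y^2*(118*m - 182) + y*(30*m^2 + 20*m - 250) - 42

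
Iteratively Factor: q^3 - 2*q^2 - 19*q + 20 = (q - 5)*(q^2 + 3*q - 4) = (q - 5)*(q - 1)*(q + 4)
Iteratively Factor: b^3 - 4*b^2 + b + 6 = (b - 2)*(b^2 - 2*b - 3) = (b - 2)*(b + 1)*(b - 3)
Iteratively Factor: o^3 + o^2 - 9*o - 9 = (o + 1)*(o^2 - 9) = (o - 3)*(o + 1)*(o + 3)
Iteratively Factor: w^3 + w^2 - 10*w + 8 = (w - 1)*(w^2 + 2*w - 8) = (w - 1)*(w + 4)*(w - 2)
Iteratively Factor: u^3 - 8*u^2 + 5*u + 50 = (u + 2)*(u^2 - 10*u + 25) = (u - 5)*(u + 2)*(u - 5)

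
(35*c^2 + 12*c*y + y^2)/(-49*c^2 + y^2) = (5*c + y)/(-7*c + y)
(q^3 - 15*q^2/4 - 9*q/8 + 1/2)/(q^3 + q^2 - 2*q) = (8*q^3 - 30*q^2 - 9*q + 4)/(8*q*(q^2 + q - 2))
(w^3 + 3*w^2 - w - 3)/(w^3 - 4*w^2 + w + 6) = (w^2 + 2*w - 3)/(w^2 - 5*w + 6)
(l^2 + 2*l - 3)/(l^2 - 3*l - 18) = (l - 1)/(l - 6)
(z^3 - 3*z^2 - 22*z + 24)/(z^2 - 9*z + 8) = (z^2 - 2*z - 24)/(z - 8)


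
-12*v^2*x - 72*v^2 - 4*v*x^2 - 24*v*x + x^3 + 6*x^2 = (-6*v + x)*(2*v + x)*(x + 6)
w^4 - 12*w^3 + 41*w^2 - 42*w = w*(w - 7)*(w - 3)*(w - 2)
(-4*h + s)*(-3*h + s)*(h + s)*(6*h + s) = 72*h^4 + 42*h^3*s - 31*h^2*s^2 + s^4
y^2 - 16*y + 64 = (y - 8)^2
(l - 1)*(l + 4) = l^2 + 3*l - 4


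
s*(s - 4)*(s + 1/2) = s^3 - 7*s^2/2 - 2*s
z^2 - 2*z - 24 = (z - 6)*(z + 4)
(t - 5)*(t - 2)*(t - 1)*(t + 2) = t^4 - 6*t^3 + t^2 + 24*t - 20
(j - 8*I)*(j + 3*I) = j^2 - 5*I*j + 24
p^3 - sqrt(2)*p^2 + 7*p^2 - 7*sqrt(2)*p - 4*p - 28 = (p + 7)*(p - 2*sqrt(2))*(p + sqrt(2))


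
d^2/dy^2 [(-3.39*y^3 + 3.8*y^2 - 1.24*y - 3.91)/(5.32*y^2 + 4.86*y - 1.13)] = (1.13686837721616e-13*y^5 + 5.6843418860808e-14*y^4 - 467.589008*y^3 - 415.206612*y^2 - 677.261442*y - 235.631208)/(150.568768*y^6 + 412.648992*y^5 + 281.02368*y^4 - 60.507*y^3 - 59.69112*y^2 + 18.617202*y - 1.442897)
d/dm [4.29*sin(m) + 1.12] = 4.29*cos(m)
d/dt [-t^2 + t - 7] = 1 - 2*t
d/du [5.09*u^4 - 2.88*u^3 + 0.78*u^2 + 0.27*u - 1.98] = 20.36*u^3 - 8.64*u^2 + 1.56*u + 0.27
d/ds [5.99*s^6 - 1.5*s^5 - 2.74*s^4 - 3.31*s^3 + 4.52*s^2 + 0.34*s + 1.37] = 35.94*s^5 - 7.5*s^4 - 10.96*s^3 - 9.93*s^2 + 9.04*s + 0.34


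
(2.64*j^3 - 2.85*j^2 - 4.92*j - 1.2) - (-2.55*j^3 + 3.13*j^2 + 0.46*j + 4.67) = 5.19*j^3 - 5.98*j^2 - 5.38*j - 5.87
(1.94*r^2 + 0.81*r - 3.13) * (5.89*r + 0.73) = 11.4266*r^3 + 6.1871*r^2 - 17.8444*r - 2.2849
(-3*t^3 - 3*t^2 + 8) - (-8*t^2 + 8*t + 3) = -3*t^3 + 5*t^2 - 8*t + 5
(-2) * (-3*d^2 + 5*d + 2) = 6*d^2 - 10*d - 4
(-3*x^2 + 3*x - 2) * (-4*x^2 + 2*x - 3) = 12*x^4 - 18*x^3 + 23*x^2 - 13*x + 6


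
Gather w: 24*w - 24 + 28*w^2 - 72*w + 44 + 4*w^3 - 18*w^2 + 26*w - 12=4*w^3 + 10*w^2 - 22*w + 8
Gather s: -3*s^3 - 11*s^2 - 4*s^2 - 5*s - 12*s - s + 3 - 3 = -3*s^3 - 15*s^2 - 18*s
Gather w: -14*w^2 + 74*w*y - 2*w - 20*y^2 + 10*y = -14*w^2 + w*(74*y - 2) - 20*y^2 + 10*y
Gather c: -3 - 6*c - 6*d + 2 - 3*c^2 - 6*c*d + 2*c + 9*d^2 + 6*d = -3*c^2 + c*(-6*d - 4) + 9*d^2 - 1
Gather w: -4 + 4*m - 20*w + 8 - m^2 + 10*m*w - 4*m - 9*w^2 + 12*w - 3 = -m^2 - 9*w^2 + w*(10*m - 8) + 1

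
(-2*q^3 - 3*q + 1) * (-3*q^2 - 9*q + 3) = 6*q^5 + 18*q^4 + 3*q^3 + 24*q^2 - 18*q + 3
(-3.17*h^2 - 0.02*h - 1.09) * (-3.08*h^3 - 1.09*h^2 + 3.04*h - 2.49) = 9.7636*h^5 + 3.5169*h^4 - 6.2578*h^3 + 9.0206*h^2 - 3.2638*h + 2.7141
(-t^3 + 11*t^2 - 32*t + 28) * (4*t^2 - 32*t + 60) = -4*t^5 + 76*t^4 - 540*t^3 + 1796*t^2 - 2816*t + 1680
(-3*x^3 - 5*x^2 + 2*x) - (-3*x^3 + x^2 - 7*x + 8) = -6*x^2 + 9*x - 8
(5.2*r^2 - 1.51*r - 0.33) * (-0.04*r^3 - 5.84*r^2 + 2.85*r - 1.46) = -0.208*r^5 - 30.3076*r^4 + 23.6516*r^3 - 9.9683*r^2 + 1.2641*r + 0.4818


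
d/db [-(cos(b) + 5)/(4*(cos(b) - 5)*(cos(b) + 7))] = (sin(b)^2 - 10*cos(b) - 46)*sin(b)/(4*(cos(b) - 5)^2*(cos(b) + 7)^2)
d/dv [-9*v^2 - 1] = -18*v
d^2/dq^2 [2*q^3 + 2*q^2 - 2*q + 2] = 12*q + 4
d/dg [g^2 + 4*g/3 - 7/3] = 2*g + 4/3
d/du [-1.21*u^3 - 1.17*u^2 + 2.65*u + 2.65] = -3.63*u^2 - 2.34*u + 2.65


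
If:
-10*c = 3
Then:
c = -3/10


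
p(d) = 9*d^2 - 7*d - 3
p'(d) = 18*d - 7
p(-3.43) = 126.89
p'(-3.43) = -68.74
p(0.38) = -4.36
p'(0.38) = -0.16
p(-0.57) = 3.91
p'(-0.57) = -17.26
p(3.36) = 75.09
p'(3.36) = 53.48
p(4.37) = 138.28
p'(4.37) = 71.66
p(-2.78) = 86.02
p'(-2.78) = -57.04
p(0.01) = -3.07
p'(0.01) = -6.82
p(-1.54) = 29.12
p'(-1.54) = -34.72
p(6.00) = 279.00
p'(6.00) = 101.00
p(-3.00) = 99.00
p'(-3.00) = -61.00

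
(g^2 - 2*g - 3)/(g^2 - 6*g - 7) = (g - 3)/(g - 7)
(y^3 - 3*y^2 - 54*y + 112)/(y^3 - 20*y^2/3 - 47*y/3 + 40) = 3*(y^2 + 5*y - 14)/(3*y^2 + 4*y - 15)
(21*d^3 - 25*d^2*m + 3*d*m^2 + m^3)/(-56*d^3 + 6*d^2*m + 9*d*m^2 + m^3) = (-3*d^2 + 4*d*m - m^2)/(8*d^2 - 2*d*m - m^2)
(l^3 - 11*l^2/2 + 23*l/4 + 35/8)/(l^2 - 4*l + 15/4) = (4*l^2 - 12*l - 7)/(2*(2*l - 3))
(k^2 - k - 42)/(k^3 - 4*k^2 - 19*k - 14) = (k + 6)/(k^2 + 3*k + 2)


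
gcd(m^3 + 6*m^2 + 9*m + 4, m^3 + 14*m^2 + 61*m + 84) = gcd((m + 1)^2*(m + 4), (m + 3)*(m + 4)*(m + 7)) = m + 4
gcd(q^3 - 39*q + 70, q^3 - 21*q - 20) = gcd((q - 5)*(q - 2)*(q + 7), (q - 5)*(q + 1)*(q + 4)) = q - 5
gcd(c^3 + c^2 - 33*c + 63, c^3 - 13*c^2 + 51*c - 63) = c^2 - 6*c + 9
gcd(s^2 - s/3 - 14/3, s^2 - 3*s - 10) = s + 2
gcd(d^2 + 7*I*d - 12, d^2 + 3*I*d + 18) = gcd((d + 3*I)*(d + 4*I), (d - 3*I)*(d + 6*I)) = 1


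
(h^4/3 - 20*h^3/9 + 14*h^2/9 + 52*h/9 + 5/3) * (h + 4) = h^5/3 - 8*h^4/9 - 22*h^3/3 + 12*h^2 + 223*h/9 + 20/3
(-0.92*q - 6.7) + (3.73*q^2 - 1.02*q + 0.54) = 3.73*q^2 - 1.94*q - 6.16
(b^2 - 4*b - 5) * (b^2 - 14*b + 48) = b^4 - 18*b^3 + 99*b^2 - 122*b - 240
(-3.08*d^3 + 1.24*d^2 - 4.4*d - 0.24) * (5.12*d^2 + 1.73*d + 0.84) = -15.7696*d^5 + 1.0204*d^4 - 22.97*d^3 - 7.7992*d^2 - 4.1112*d - 0.2016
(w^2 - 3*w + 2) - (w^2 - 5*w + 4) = 2*w - 2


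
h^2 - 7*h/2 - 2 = (h - 4)*(h + 1/2)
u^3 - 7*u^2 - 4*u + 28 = (u - 7)*(u - 2)*(u + 2)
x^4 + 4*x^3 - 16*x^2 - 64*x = x*(x - 4)*(x + 4)^2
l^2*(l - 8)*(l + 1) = l^4 - 7*l^3 - 8*l^2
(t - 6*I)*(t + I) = t^2 - 5*I*t + 6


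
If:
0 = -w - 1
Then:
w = -1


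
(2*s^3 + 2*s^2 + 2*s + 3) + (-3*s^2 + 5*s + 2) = 2*s^3 - s^2 + 7*s + 5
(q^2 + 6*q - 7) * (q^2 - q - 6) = q^4 + 5*q^3 - 19*q^2 - 29*q + 42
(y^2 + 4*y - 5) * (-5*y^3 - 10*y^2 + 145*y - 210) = -5*y^5 - 30*y^4 + 130*y^3 + 420*y^2 - 1565*y + 1050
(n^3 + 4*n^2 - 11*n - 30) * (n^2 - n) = n^5 + 3*n^4 - 15*n^3 - 19*n^2 + 30*n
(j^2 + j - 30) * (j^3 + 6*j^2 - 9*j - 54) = j^5 + 7*j^4 - 33*j^3 - 243*j^2 + 216*j + 1620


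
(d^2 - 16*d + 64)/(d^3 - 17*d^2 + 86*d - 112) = (d - 8)/(d^2 - 9*d + 14)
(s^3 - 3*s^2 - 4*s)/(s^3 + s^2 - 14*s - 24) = s*(s + 1)/(s^2 + 5*s + 6)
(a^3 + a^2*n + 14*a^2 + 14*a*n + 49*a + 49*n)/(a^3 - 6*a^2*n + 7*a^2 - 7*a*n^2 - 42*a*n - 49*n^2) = (a + 7)/(a - 7*n)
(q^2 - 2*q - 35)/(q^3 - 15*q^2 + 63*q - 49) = (q + 5)/(q^2 - 8*q + 7)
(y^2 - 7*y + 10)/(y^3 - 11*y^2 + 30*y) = (y - 2)/(y*(y - 6))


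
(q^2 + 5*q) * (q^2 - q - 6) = q^4 + 4*q^3 - 11*q^2 - 30*q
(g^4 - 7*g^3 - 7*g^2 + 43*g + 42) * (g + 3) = g^5 - 4*g^4 - 28*g^3 + 22*g^2 + 171*g + 126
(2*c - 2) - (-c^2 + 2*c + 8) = c^2 - 10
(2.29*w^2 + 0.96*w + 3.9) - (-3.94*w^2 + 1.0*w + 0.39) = 6.23*w^2 - 0.04*w + 3.51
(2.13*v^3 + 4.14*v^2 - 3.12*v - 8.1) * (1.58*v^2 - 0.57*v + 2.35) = 3.3654*v^5 + 5.3271*v^4 - 2.2839*v^3 - 1.2906*v^2 - 2.715*v - 19.035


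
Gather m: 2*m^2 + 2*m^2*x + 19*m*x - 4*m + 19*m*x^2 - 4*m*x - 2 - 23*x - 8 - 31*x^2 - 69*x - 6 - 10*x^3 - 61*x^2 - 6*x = m^2*(2*x + 2) + m*(19*x^2 + 15*x - 4) - 10*x^3 - 92*x^2 - 98*x - 16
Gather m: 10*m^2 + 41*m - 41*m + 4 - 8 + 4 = 10*m^2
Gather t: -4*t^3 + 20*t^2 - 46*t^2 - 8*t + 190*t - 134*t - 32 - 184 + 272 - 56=-4*t^3 - 26*t^2 + 48*t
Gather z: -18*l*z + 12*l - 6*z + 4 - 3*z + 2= 12*l + z*(-18*l - 9) + 6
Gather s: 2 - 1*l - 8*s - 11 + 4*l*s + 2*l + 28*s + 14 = l + s*(4*l + 20) + 5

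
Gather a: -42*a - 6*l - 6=-42*a - 6*l - 6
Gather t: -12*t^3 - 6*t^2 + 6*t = -12*t^3 - 6*t^2 + 6*t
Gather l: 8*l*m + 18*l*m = 26*l*m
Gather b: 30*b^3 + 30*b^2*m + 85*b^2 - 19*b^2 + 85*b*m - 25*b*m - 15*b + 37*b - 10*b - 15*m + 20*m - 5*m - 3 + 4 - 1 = 30*b^3 + b^2*(30*m + 66) + b*(60*m + 12)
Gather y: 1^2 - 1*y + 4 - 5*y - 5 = -6*y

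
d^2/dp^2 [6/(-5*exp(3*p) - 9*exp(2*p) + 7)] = 54*((5*exp(p) + 4)*(5*exp(3*p) + 9*exp(2*p) - 7) - 2*(5*exp(p) + 6)^2*exp(2*p))*exp(2*p)/(5*exp(3*p) + 9*exp(2*p) - 7)^3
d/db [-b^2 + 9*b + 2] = 9 - 2*b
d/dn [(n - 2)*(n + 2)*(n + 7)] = 3*n^2 + 14*n - 4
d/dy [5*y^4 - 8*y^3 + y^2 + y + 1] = 20*y^3 - 24*y^2 + 2*y + 1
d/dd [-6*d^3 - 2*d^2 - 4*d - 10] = -18*d^2 - 4*d - 4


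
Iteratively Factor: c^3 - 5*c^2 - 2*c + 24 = (c + 2)*(c^2 - 7*c + 12) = (c - 4)*(c + 2)*(c - 3)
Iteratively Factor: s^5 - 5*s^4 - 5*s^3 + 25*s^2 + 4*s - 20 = (s - 5)*(s^4 - 5*s^2 + 4) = (s - 5)*(s - 1)*(s^3 + s^2 - 4*s - 4) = (s - 5)*(s - 1)*(s + 1)*(s^2 - 4) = (s - 5)*(s - 1)*(s + 1)*(s + 2)*(s - 2)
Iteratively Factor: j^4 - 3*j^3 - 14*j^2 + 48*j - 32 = (j + 4)*(j^3 - 7*j^2 + 14*j - 8) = (j - 4)*(j + 4)*(j^2 - 3*j + 2) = (j - 4)*(j - 1)*(j + 4)*(j - 2)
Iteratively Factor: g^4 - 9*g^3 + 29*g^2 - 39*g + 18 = (g - 3)*(g^3 - 6*g^2 + 11*g - 6) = (g - 3)*(g - 2)*(g^2 - 4*g + 3) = (g - 3)*(g - 2)*(g - 1)*(g - 3)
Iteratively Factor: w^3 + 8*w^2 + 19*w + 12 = (w + 3)*(w^2 + 5*w + 4) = (w + 3)*(w + 4)*(w + 1)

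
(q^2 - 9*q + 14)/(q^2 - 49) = (q - 2)/(q + 7)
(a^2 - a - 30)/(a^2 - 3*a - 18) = (a + 5)/(a + 3)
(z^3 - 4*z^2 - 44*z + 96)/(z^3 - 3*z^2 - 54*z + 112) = (z + 6)/(z + 7)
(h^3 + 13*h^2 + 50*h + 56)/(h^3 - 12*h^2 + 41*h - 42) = (h^3 + 13*h^2 + 50*h + 56)/(h^3 - 12*h^2 + 41*h - 42)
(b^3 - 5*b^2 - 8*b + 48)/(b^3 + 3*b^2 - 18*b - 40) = (b^2 - b - 12)/(b^2 + 7*b + 10)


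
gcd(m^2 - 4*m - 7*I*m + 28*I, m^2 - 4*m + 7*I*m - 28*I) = m - 4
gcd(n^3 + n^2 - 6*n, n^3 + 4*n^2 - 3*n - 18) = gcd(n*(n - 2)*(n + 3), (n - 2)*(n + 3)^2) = n^2 + n - 6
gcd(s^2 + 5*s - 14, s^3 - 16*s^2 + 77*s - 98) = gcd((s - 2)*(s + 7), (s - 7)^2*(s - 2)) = s - 2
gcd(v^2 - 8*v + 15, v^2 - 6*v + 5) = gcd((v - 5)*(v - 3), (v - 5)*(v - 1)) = v - 5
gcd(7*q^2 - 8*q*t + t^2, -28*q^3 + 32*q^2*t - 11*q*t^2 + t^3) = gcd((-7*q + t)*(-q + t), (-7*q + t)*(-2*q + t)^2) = 7*q - t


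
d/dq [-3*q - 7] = -3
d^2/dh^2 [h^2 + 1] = 2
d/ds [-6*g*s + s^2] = -6*g + 2*s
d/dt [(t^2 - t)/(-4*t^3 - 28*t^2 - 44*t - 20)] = (t^3 - 3*t^2 - 15*t + 5)/(4*(t^5 + 13*t^4 + 58*t^3 + 106*t^2 + 85*t + 25))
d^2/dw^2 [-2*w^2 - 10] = -4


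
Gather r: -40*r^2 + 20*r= -40*r^2 + 20*r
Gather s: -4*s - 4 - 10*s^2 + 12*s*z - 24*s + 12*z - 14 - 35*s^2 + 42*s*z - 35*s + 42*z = -45*s^2 + s*(54*z - 63) + 54*z - 18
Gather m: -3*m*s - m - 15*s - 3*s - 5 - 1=m*(-3*s - 1) - 18*s - 6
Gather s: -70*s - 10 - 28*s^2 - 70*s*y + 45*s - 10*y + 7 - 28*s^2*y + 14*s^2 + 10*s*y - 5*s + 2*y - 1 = s^2*(-28*y - 14) + s*(-60*y - 30) - 8*y - 4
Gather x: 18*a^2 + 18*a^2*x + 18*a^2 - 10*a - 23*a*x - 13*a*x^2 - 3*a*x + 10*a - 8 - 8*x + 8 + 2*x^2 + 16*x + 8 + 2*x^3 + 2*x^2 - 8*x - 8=36*a^2 + 2*x^3 + x^2*(4 - 13*a) + x*(18*a^2 - 26*a)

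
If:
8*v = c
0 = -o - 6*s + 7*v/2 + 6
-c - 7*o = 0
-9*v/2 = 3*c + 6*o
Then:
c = 0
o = 0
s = 1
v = 0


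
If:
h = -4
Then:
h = -4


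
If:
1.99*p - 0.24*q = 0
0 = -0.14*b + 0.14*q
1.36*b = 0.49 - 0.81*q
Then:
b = 0.23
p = 0.03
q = 0.23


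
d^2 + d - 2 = (d - 1)*(d + 2)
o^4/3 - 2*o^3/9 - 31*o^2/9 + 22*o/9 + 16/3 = (o/3 + 1)*(o - 8/3)*(o - 2)*(o + 1)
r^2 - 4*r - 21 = (r - 7)*(r + 3)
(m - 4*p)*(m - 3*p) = m^2 - 7*m*p + 12*p^2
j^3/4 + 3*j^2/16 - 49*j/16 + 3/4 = (j/4 + 1)*(j - 3)*(j - 1/4)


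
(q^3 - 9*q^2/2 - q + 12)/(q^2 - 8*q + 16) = (q^2 - q/2 - 3)/(q - 4)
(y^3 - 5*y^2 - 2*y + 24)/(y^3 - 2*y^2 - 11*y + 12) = (y^2 - y - 6)/(y^2 + 2*y - 3)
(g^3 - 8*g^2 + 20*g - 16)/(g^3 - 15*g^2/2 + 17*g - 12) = 2*(g - 2)/(2*g - 3)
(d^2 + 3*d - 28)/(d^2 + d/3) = 3*(d^2 + 3*d - 28)/(d*(3*d + 1))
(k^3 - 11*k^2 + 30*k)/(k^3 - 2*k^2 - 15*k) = (k - 6)/(k + 3)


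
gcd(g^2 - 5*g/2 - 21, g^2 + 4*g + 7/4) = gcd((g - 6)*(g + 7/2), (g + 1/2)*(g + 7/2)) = g + 7/2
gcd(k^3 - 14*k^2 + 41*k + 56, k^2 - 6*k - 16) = k - 8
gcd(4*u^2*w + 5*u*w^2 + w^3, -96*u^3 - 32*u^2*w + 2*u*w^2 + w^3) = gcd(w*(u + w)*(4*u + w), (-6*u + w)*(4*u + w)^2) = 4*u + w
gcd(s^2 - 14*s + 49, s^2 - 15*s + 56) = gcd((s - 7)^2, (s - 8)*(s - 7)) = s - 7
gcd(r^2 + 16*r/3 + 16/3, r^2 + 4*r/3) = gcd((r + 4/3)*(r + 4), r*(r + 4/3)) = r + 4/3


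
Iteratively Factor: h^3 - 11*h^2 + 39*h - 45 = (h - 5)*(h^2 - 6*h + 9) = (h - 5)*(h - 3)*(h - 3)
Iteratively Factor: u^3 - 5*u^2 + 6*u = (u)*(u^2 - 5*u + 6) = u*(u - 2)*(u - 3)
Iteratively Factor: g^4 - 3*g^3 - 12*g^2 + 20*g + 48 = (g - 4)*(g^3 + g^2 - 8*g - 12) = (g - 4)*(g - 3)*(g^2 + 4*g + 4) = (g - 4)*(g - 3)*(g + 2)*(g + 2)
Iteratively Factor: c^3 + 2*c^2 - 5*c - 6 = (c - 2)*(c^2 + 4*c + 3) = (c - 2)*(c + 3)*(c + 1)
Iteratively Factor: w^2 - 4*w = (w - 4)*(w)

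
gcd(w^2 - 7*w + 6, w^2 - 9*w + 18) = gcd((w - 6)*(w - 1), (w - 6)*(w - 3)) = w - 6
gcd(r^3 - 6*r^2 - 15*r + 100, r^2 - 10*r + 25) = r^2 - 10*r + 25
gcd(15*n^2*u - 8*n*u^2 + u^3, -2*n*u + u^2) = u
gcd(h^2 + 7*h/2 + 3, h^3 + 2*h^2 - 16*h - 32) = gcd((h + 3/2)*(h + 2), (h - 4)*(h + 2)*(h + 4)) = h + 2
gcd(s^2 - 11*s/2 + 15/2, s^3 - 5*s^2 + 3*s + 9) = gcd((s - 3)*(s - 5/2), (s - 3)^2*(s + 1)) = s - 3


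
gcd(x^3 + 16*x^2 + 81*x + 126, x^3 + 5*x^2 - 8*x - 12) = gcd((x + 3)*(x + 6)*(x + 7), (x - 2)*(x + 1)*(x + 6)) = x + 6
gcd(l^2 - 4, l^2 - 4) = l^2 - 4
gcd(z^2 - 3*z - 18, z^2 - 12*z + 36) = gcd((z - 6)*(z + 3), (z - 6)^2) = z - 6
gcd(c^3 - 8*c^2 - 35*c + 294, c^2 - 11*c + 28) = c - 7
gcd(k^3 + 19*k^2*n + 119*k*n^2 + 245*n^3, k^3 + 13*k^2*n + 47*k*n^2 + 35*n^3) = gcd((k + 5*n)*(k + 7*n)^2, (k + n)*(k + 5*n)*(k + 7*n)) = k^2 + 12*k*n + 35*n^2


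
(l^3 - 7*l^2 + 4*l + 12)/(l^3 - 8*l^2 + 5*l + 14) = (l - 6)/(l - 7)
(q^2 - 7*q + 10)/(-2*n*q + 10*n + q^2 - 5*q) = (q - 2)/(-2*n + q)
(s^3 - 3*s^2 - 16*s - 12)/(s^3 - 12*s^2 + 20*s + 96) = (s + 1)/(s - 8)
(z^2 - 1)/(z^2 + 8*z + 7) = (z - 1)/(z + 7)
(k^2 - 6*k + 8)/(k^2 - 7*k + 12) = (k - 2)/(k - 3)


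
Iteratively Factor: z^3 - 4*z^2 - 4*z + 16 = (z - 2)*(z^2 - 2*z - 8) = (z - 2)*(z + 2)*(z - 4)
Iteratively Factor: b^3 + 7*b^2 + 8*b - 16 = (b - 1)*(b^2 + 8*b + 16) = (b - 1)*(b + 4)*(b + 4)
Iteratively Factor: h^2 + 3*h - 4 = (h - 1)*(h + 4)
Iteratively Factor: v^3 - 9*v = (v - 3)*(v^2 + 3*v) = (v - 3)*(v + 3)*(v)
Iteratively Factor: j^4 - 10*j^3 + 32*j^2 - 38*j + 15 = (j - 1)*(j^3 - 9*j^2 + 23*j - 15) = (j - 1)^2*(j^2 - 8*j + 15) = (j - 5)*(j - 1)^2*(j - 3)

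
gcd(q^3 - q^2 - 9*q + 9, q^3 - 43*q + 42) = q - 1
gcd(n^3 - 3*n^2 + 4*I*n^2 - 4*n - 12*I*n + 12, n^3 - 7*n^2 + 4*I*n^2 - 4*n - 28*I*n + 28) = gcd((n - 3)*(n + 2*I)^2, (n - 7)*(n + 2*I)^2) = n^2 + 4*I*n - 4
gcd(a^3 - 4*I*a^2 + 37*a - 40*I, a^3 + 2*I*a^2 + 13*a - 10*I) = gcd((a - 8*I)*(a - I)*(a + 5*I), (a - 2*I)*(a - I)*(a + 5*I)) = a^2 + 4*I*a + 5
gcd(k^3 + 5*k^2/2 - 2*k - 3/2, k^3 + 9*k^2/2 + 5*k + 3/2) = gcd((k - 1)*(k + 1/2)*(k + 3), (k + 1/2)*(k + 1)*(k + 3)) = k^2 + 7*k/2 + 3/2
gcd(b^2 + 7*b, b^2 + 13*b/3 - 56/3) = b + 7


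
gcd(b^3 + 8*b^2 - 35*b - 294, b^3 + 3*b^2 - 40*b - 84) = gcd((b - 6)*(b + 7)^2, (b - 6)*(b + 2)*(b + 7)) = b^2 + b - 42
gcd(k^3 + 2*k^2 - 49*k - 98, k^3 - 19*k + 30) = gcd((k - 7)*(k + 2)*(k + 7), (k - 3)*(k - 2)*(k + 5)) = 1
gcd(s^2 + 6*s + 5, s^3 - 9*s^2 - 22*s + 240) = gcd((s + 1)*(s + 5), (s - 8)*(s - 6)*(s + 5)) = s + 5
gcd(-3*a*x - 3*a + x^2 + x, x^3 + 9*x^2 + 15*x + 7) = x + 1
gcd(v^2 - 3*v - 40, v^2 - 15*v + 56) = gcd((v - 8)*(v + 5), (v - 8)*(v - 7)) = v - 8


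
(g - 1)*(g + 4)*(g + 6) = g^3 + 9*g^2 + 14*g - 24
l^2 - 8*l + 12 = (l - 6)*(l - 2)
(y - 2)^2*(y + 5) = y^3 + y^2 - 16*y + 20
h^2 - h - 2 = (h - 2)*(h + 1)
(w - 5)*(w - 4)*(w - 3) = w^3 - 12*w^2 + 47*w - 60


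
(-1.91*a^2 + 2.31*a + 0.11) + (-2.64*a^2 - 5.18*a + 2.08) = -4.55*a^2 - 2.87*a + 2.19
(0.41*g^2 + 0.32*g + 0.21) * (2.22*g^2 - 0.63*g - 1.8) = 0.9102*g^4 + 0.4521*g^3 - 0.4734*g^2 - 0.7083*g - 0.378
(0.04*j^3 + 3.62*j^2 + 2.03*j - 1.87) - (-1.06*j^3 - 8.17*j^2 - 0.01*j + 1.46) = 1.1*j^3 + 11.79*j^2 + 2.04*j - 3.33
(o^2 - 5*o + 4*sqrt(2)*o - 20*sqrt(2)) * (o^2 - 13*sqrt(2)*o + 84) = o^4 - 9*sqrt(2)*o^3 - 5*o^3 - 20*o^2 + 45*sqrt(2)*o^2 + 100*o + 336*sqrt(2)*o - 1680*sqrt(2)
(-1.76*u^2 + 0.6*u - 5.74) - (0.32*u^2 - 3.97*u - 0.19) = -2.08*u^2 + 4.57*u - 5.55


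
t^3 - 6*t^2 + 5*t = t*(t - 5)*(t - 1)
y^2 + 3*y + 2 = (y + 1)*(y + 2)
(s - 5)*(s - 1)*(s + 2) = s^3 - 4*s^2 - 7*s + 10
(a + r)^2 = a^2 + 2*a*r + r^2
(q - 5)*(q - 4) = q^2 - 9*q + 20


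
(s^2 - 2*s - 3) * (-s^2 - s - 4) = -s^4 + s^3 + s^2 + 11*s + 12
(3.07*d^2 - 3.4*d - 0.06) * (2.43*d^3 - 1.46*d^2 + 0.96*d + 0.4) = 7.4601*d^5 - 12.7442*d^4 + 7.7654*d^3 - 1.9484*d^2 - 1.4176*d - 0.024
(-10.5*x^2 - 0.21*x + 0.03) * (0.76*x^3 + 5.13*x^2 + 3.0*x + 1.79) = -7.98*x^5 - 54.0246*x^4 - 32.5545*x^3 - 19.2711*x^2 - 0.2859*x + 0.0537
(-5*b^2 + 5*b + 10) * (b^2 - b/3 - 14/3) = -5*b^4 + 20*b^3/3 + 95*b^2/3 - 80*b/3 - 140/3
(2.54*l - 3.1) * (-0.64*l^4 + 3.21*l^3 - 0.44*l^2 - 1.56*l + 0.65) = -1.6256*l^5 + 10.1374*l^4 - 11.0686*l^3 - 2.5984*l^2 + 6.487*l - 2.015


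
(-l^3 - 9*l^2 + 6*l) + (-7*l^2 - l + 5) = -l^3 - 16*l^2 + 5*l + 5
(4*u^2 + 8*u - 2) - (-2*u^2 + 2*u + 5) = 6*u^2 + 6*u - 7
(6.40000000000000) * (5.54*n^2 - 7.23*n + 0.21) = 35.456*n^2 - 46.272*n + 1.344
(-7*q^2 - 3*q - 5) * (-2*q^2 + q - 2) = 14*q^4 - q^3 + 21*q^2 + q + 10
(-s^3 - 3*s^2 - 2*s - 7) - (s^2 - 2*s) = -s^3 - 4*s^2 - 7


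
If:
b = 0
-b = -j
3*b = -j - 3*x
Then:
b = 0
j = 0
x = 0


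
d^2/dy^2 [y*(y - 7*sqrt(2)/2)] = 2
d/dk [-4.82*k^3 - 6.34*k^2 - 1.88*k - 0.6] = -14.46*k^2 - 12.68*k - 1.88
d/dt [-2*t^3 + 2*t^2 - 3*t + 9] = -6*t^2 + 4*t - 3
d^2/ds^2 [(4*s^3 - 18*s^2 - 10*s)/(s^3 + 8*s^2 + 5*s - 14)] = 4*(-25*s^6 - 45*s^5 + 183*s^4 - 543*s^3 - 3864*s^2 - 504*s - 2114)/(s^9 + 24*s^8 + 207*s^7 + 710*s^6 + 363*s^5 - 2508*s^4 - 2647*s^3 + 3654*s^2 + 2940*s - 2744)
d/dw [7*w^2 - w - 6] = 14*w - 1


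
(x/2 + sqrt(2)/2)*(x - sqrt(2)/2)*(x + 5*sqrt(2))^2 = x^4/2 + 21*sqrt(2)*x^3/4 + 59*x^2/2 + 15*sqrt(2)*x/2 - 25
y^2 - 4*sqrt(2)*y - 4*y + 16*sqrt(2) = (y - 4)*(y - 4*sqrt(2))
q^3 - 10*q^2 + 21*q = q*(q - 7)*(q - 3)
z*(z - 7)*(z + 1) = z^3 - 6*z^2 - 7*z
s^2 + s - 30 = (s - 5)*(s + 6)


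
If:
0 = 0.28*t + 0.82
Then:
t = -2.93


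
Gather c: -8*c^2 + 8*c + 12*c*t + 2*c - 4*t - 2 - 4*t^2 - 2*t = -8*c^2 + c*(12*t + 10) - 4*t^2 - 6*t - 2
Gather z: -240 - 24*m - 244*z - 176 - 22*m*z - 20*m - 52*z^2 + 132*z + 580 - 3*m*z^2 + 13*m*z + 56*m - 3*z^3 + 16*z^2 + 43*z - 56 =12*m - 3*z^3 + z^2*(-3*m - 36) + z*(-9*m - 69) + 108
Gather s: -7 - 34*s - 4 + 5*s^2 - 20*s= 5*s^2 - 54*s - 11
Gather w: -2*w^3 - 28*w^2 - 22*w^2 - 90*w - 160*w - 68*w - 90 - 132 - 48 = -2*w^3 - 50*w^2 - 318*w - 270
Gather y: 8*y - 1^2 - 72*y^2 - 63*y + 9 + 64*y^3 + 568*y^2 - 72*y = 64*y^3 + 496*y^2 - 127*y + 8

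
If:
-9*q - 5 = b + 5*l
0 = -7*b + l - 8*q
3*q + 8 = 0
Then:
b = 377/108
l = 335/108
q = -8/3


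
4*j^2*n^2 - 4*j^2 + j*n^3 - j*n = (4*j + n)*(n - 1)*(j*n + j)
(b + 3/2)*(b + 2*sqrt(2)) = b^2 + 3*b/2 + 2*sqrt(2)*b + 3*sqrt(2)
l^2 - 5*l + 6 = (l - 3)*(l - 2)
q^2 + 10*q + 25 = (q + 5)^2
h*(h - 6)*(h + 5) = h^3 - h^2 - 30*h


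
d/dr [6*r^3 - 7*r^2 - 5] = 2*r*(9*r - 7)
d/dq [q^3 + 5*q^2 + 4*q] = 3*q^2 + 10*q + 4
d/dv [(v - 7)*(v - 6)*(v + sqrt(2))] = 3*v^2 - 26*v + 2*sqrt(2)*v - 13*sqrt(2) + 42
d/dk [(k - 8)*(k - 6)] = 2*k - 14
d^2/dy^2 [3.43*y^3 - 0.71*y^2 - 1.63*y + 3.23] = 20.58*y - 1.42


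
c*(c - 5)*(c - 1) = c^3 - 6*c^2 + 5*c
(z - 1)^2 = z^2 - 2*z + 1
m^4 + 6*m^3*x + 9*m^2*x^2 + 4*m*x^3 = m*(m + x)^2*(m + 4*x)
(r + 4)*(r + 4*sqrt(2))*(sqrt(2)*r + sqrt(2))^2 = 2*r^4 + 8*sqrt(2)*r^3 + 12*r^3 + 18*r^2 + 48*sqrt(2)*r^2 + 8*r + 72*sqrt(2)*r + 32*sqrt(2)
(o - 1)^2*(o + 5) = o^3 + 3*o^2 - 9*o + 5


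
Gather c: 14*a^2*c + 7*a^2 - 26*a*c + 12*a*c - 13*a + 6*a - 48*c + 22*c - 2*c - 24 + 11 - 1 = 7*a^2 - 7*a + c*(14*a^2 - 14*a - 28) - 14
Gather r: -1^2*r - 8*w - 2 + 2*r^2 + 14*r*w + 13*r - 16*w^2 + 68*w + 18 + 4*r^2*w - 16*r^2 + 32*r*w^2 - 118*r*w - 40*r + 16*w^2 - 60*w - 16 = r^2*(4*w - 14) + r*(32*w^2 - 104*w - 28)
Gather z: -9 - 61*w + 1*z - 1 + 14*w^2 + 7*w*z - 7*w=14*w^2 - 68*w + z*(7*w + 1) - 10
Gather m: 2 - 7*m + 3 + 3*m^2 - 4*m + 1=3*m^2 - 11*m + 6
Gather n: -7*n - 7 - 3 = -7*n - 10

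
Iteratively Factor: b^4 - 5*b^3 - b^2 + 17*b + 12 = (b + 1)*(b^3 - 6*b^2 + 5*b + 12) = (b - 3)*(b + 1)*(b^2 - 3*b - 4) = (b - 3)*(b + 1)^2*(b - 4)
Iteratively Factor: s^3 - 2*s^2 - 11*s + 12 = (s + 3)*(s^2 - 5*s + 4) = (s - 1)*(s + 3)*(s - 4)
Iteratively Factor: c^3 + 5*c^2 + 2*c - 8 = (c - 1)*(c^2 + 6*c + 8) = (c - 1)*(c + 4)*(c + 2)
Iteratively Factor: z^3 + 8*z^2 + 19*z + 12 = (z + 4)*(z^2 + 4*z + 3) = (z + 3)*(z + 4)*(z + 1)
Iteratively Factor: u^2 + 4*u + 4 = (u + 2)*(u + 2)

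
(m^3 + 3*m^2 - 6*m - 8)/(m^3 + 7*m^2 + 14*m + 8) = (m - 2)/(m + 2)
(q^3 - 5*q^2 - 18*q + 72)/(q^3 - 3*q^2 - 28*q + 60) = (q^2 + q - 12)/(q^2 + 3*q - 10)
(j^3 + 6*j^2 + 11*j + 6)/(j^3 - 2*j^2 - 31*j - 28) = (j^2 + 5*j + 6)/(j^2 - 3*j - 28)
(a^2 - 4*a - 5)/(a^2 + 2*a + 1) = (a - 5)/(a + 1)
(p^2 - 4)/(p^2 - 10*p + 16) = (p + 2)/(p - 8)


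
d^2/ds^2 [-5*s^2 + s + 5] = -10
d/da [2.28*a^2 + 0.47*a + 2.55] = 4.56*a + 0.47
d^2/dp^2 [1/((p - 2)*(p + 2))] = 2*(3*p^2 + 4)/(p^6 - 12*p^4 + 48*p^2 - 64)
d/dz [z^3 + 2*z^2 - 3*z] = 3*z^2 + 4*z - 3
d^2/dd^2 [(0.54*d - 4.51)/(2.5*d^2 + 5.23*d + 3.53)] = ((16.9016 - 8.1*d)*(2.5*d^2 + 5.23*d + 3.53) + (0.54*d - 4.51)*(5.0*d + 5.23)*(10.0*d + 10.46))/(2.5*d^2 + 5.23*d + 3.53)^3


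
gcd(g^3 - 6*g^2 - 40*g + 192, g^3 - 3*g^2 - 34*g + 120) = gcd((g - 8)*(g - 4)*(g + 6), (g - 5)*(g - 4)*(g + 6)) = g^2 + 2*g - 24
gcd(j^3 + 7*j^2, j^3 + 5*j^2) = j^2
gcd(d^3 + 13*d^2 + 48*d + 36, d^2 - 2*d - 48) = d + 6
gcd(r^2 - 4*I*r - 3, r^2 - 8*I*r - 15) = r - 3*I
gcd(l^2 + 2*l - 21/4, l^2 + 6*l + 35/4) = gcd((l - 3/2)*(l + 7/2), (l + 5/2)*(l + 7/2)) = l + 7/2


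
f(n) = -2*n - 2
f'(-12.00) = -2.00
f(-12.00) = 22.00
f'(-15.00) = -2.00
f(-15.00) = 28.00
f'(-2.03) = -2.00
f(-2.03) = 2.06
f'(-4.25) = -2.00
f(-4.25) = 6.50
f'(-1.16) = -2.00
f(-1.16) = 0.32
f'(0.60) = -2.00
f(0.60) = -3.20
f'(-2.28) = -2.00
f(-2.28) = 2.56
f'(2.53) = -2.00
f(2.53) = -7.06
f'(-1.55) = -2.00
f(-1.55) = 1.10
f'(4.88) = -2.00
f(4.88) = -11.76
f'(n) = -2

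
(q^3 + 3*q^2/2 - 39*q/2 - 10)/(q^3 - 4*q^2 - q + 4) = (2*q^2 + 11*q + 5)/(2*(q^2 - 1))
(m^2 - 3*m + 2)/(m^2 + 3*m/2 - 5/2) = 2*(m - 2)/(2*m + 5)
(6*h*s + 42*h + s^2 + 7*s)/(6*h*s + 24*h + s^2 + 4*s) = (s + 7)/(s + 4)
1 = 1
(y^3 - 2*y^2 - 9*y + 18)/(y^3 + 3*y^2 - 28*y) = (y^3 - 2*y^2 - 9*y + 18)/(y*(y^2 + 3*y - 28))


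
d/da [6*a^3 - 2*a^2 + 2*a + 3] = 18*a^2 - 4*a + 2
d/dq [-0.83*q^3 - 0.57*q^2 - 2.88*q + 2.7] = -2.49*q^2 - 1.14*q - 2.88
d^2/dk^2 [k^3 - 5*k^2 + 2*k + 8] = 6*k - 10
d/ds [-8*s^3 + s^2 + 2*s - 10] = -24*s^2 + 2*s + 2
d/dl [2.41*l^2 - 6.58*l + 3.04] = 4.82*l - 6.58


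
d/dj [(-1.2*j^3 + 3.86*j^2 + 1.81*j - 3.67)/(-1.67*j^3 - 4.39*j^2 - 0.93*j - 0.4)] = (11.7142*j^4 + 8.2774*j^3 - 12.5906*j^2 - 35.3106*j - 4.1371)/(2.7889*j^6 + 14.6626*j^5 + 22.3783*j^4 + 9.5014*j^3 + 4.3769*j^2 + 0.744*j + 0.16)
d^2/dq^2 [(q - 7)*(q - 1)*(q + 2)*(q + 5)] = 12*q^2 - 6*q - 78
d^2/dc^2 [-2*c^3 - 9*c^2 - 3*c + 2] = -12*c - 18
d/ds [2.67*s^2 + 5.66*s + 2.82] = 5.34*s + 5.66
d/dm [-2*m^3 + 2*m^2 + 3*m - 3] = -6*m^2 + 4*m + 3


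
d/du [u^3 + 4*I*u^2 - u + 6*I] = 3*u^2 + 8*I*u - 1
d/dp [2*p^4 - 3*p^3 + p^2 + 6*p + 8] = 8*p^3 - 9*p^2 + 2*p + 6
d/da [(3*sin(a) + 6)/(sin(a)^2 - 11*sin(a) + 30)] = 3*(-4*sin(a) + cos(a)^2 + 51)*cos(a)/(sin(a)^2 - 11*sin(a) + 30)^2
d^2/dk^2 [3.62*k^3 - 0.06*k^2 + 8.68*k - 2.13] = 21.72*k - 0.12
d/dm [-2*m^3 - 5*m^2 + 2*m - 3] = -6*m^2 - 10*m + 2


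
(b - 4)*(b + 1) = b^2 - 3*b - 4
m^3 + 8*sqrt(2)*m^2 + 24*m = m*(m + 2*sqrt(2))*(m + 6*sqrt(2))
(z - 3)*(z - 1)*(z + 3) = z^3 - z^2 - 9*z + 9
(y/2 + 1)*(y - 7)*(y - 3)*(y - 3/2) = y^4/2 - 19*y^3/4 + 13*y^2/2 + 81*y/4 - 63/2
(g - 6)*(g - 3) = g^2 - 9*g + 18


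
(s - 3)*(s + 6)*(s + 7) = s^3 + 10*s^2 + 3*s - 126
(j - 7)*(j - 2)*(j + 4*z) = j^3 + 4*j^2*z - 9*j^2 - 36*j*z + 14*j + 56*z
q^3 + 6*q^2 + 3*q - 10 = (q - 1)*(q + 2)*(q + 5)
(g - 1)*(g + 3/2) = g^2 + g/2 - 3/2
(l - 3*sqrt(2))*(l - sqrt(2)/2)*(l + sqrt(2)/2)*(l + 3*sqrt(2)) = l^4 - 37*l^2/2 + 9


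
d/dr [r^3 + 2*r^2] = r*(3*r + 4)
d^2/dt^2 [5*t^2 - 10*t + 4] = 10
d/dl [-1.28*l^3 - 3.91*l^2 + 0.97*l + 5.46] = -3.84*l^2 - 7.82*l + 0.97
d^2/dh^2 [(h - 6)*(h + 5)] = 2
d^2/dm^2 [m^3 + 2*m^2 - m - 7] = 6*m + 4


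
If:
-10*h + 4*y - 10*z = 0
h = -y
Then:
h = -5*z/7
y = 5*z/7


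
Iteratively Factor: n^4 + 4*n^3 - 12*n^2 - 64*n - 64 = (n - 4)*(n^3 + 8*n^2 + 20*n + 16) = (n - 4)*(n + 4)*(n^2 + 4*n + 4) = (n - 4)*(n + 2)*(n + 4)*(n + 2)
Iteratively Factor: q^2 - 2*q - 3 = (q - 3)*(q + 1)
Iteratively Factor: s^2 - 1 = (s - 1)*(s + 1)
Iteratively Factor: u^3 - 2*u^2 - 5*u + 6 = (u - 3)*(u^2 + u - 2) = (u - 3)*(u - 1)*(u + 2)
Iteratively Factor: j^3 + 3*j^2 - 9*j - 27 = (j + 3)*(j^2 - 9) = (j + 3)^2*(j - 3)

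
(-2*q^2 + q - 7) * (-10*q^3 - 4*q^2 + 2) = 20*q^5 - 2*q^4 + 66*q^3 + 24*q^2 + 2*q - 14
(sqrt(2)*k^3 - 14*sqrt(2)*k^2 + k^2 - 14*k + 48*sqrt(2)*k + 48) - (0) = sqrt(2)*k^3 - 14*sqrt(2)*k^2 + k^2 - 14*k + 48*sqrt(2)*k + 48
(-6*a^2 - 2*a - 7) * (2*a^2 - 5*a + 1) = -12*a^4 + 26*a^3 - 10*a^2 + 33*a - 7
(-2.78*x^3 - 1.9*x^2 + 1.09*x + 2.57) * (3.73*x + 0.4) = -10.3694*x^4 - 8.199*x^3 + 3.3057*x^2 + 10.0221*x + 1.028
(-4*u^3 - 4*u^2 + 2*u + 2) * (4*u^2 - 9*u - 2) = -16*u^5 + 20*u^4 + 52*u^3 - 2*u^2 - 22*u - 4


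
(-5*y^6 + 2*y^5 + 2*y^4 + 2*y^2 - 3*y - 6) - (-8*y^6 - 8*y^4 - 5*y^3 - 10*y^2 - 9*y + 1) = 3*y^6 + 2*y^5 + 10*y^4 + 5*y^3 + 12*y^2 + 6*y - 7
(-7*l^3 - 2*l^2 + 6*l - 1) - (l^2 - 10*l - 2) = -7*l^3 - 3*l^2 + 16*l + 1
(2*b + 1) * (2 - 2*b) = -4*b^2 + 2*b + 2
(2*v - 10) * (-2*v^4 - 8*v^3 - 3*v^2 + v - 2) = -4*v^5 + 4*v^4 + 74*v^3 + 32*v^2 - 14*v + 20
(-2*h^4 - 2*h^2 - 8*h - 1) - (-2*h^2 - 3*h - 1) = -2*h^4 - 5*h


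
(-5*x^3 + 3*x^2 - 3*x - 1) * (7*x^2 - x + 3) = -35*x^5 + 26*x^4 - 39*x^3 + 5*x^2 - 8*x - 3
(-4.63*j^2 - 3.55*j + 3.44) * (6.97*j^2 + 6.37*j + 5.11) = -32.2711*j^4 - 54.2366*j^3 - 22.296*j^2 + 3.7723*j + 17.5784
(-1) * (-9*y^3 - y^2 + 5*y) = 9*y^3 + y^2 - 5*y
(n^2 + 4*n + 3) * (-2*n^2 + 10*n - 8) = -2*n^4 + 2*n^3 + 26*n^2 - 2*n - 24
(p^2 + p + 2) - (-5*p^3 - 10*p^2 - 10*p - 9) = 5*p^3 + 11*p^2 + 11*p + 11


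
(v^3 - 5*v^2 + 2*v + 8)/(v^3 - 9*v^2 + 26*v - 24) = (v + 1)/(v - 3)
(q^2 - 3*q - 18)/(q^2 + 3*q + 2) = (q^2 - 3*q - 18)/(q^2 + 3*q + 2)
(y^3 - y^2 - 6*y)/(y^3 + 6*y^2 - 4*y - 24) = y*(y - 3)/(y^2 + 4*y - 12)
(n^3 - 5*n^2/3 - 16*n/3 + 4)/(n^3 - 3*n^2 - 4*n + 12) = (n - 2/3)/(n - 2)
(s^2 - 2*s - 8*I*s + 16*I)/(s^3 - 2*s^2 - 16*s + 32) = (s - 8*I)/(s^2 - 16)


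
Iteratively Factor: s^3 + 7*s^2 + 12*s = (s)*(s^2 + 7*s + 12) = s*(s + 4)*(s + 3)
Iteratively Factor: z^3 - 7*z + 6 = (z + 3)*(z^2 - 3*z + 2) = (z - 1)*(z + 3)*(z - 2)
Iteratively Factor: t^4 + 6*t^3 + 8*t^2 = (t + 2)*(t^3 + 4*t^2) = t*(t + 2)*(t^2 + 4*t) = t*(t + 2)*(t + 4)*(t)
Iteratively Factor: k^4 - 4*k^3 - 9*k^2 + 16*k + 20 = (k - 2)*(k^3 - 2*k^2 - 13*k - 10) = (k - 2)*(k + 1)*(k^2 - 3*k - 10) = (k - 2)*(k + 1)*(k + 2)*(k - 5)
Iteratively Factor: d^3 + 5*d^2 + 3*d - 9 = (d + 3)*(d^2 + 2*d - 3) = (d - 1)*(d + 3)*(d + 3)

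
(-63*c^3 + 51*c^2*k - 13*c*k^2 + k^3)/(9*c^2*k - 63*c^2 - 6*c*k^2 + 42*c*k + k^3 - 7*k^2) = (-7*c + k)/(k - 7)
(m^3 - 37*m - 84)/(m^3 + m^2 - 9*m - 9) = (m^2 - 3*m - 28)/(m^2 - 2*m - 3)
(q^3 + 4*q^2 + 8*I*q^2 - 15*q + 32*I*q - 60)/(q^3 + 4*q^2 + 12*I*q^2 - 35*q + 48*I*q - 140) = (q + 3*I)/(q + 7*I)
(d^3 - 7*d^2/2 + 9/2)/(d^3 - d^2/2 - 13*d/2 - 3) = (2*d^2 - d - 3)/(2*d^2 + 5*d + 2)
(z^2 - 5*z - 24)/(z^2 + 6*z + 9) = (z - 8)/(z + 3)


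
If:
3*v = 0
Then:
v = 0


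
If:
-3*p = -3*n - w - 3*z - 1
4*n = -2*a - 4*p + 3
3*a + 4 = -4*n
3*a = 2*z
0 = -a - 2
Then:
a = -2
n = 1/2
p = 5/4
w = 41/4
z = -3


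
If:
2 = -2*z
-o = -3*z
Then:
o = -3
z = -1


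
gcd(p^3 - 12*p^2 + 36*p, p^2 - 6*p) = p^2 - 6*p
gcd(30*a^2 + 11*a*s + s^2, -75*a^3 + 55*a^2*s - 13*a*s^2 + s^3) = 1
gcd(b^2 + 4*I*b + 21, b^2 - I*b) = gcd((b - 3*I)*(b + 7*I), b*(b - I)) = 1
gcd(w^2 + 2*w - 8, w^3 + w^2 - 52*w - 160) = w + 4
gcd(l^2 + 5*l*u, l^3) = l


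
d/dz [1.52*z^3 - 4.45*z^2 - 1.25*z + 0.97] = 4.56*z^2 - 8.9*z - 1.25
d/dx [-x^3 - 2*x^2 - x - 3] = -3*x^2 - 4*x - 1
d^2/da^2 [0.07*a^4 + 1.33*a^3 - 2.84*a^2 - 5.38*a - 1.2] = 0.84*a^2 + 7.98*a - 5.68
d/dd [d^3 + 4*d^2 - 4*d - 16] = 3*d^2 + 8*d - 4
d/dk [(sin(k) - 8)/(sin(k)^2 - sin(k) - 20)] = (-sin(k)^2 + 16*sin(k) - 28)*cos(k)/(sin(k) + cos(k)^2 + 19)^2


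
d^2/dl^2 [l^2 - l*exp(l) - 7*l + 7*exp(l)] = -l*exp(l) + 5*exp(l) + 2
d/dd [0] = 0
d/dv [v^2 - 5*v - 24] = 2*v - 5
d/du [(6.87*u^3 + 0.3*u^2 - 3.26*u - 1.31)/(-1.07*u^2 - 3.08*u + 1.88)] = (-7.3509*u^4 - 42.3192*u^3 + 34.3346*u^2 - 1.6754*u - 10.1636)/(1.1449*u^4 + 6.5912*u^3 + 5.4632*u^2 - 11.5808*u + 3.5344)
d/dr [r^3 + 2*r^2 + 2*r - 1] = 3*r^2 + 4*r + 2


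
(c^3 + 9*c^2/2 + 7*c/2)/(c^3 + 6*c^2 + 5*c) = (c + 7/2)/(c + 5)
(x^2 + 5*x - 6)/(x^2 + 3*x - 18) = (x - 1)/(x - 3)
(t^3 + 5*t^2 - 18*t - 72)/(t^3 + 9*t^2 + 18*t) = (t - 4)/t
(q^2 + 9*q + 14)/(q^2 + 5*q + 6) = (q + 7)/(q + 3)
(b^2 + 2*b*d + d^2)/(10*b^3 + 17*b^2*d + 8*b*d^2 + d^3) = (b + d)/(10*b^2 + 7*b*d + d^2)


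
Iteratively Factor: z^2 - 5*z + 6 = (z - 2)*(z - 3)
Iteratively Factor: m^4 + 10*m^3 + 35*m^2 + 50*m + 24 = (m + 1)*(m^3 + 9*m^2 + 26*m + 24) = (m + 1)*(m + 2)*(m^2 + 7*m + 12) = (m + 1)*(m + 2)*(m + 3)*(m + 4)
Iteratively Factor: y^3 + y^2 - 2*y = (y)*(y^2 + y - 2) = y*(y - 1)*(y + 2)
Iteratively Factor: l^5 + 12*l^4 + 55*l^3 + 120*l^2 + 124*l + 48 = (l + 2)*(l^4 + 10*l^3 + 35*l^2 + 50*l + 24) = (l + 2)*(l + 4)*(l^3 + 6*l^2 + 11*l + 6) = (l + 1)*(l + 2)*(l + 4)*(l^2 + 5*l + 6) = (l + 1)*(l + 2)^2*(l + 4)*(l + 3)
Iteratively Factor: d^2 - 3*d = (d)*(d - 3)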